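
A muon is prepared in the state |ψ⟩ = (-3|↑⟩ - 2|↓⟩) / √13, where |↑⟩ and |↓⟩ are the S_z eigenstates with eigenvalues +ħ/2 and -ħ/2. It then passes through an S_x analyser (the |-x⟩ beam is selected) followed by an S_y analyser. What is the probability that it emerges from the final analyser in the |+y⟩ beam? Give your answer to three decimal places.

0.019

First analyser (S_x): P(|-x⟩) = |⟨-x|ψ⟩|² = 1/26.
After stage 1 the state is |-x⟩; P(|+y⟩) = |⟨+y|-x⟩|² = 1/2.
Joint probability = 1/26 × 1/2 = 0.019.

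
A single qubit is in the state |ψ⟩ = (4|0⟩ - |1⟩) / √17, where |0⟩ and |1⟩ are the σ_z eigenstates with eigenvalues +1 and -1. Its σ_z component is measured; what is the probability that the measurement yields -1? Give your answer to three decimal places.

The -1 outcome corresponds to |1⟩. Its amplitude in |ψ⟩ is -1/√17.
P = |-1|² / 17 = 1/17.

0.059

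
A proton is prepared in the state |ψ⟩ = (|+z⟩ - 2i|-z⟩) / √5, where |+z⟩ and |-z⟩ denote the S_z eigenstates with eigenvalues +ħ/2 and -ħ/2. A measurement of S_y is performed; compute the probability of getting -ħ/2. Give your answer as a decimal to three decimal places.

|-y⟩ = (|+z⟩ - i|-z⟩)/√2, so ⟨-y|ψ⟩ = (3) / (√2·√5).
P = |3|² / 10 = 9/10.

0.900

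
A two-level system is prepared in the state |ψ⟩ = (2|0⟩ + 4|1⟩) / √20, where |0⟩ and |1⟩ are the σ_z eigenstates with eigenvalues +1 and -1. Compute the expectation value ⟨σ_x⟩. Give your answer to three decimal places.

0.800

⟨σ_x⟩ = 2 Re(a* b)/(|a|²+|b|²) with a = 2, b = 4.
a* b = 8, so ⟨σ_x⟩ = 16/20.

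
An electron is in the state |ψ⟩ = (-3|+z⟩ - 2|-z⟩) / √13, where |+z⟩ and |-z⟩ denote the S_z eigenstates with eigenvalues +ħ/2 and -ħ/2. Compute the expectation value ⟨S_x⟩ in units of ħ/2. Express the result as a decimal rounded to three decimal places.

⟨σ_x⟩ = 2 Re(a* b)/(|a|²+|b|²) with a = -3, b = -2.
a* b = 6, so ⟨σ_x⟩ = 12/13.
⟨S_x⟩ = (ħ/2)·⟨σ_x⟩.

0.923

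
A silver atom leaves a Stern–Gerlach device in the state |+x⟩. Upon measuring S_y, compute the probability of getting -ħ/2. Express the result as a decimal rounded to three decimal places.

In the S_z basis, |+x⟩ = (|↑⟩ + |↓⟩)/√2 and |-y⟩ = (|↑⟩ - i|↓⟩)/√2.
|⟨-y|+x⟩|² = 1/2.

0.500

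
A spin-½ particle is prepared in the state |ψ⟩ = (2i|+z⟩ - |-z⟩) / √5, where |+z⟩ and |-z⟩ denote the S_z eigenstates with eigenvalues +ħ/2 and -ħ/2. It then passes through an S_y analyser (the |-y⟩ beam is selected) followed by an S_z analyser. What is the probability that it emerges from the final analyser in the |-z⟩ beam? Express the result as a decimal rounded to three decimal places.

0.050

First analyser (S_y): P(|-y⟩) = |⟨-y|ψ⟩|² = 1/10.
After stage 1 the state is |-y⟩; P(|-z⟩) = |⟨-z|-y⟩|² = 1/2.
Joint probability = 1/10 × 1/2 = 0.050.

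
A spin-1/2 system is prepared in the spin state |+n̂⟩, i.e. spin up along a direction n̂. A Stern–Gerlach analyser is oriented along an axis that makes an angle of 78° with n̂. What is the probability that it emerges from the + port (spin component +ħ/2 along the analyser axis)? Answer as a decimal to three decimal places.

For spin-½, the probability of finding spin-up along an axis at angle θ to the initial spin direction is cos²(θ/2); spin-down is sin²(θ/2).
θ = 78°, so P = cos²(39°) ≈ 0.604.

0.604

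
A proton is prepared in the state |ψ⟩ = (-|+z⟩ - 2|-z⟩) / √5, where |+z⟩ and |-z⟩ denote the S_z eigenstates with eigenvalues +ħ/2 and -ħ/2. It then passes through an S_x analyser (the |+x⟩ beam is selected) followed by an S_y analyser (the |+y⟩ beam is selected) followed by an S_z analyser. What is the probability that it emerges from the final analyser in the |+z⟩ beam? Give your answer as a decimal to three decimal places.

0.225

First analyser (S_x): P(|+x⟩) = |⟨+x|ψ⟩|² = 9/10.
After stage 1 the state is |+x⟩; P(|+y⟩) = |⟨+y|+x⟩|² = 1/2.
After stage 2 the state is |+y⟩; P(|+z⟩) = |⟨+z|+y⟩|² = 1/2.
Joint probability = 9/10 × 1/2 × 1/2 = 0.225.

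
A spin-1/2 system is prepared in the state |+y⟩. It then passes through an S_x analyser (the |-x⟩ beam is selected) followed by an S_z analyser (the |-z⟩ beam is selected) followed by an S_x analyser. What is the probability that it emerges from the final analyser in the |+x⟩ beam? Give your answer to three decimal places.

0.125

First analyser (S_x): from |+y⟩, P(|-x⟩) = 1/2.
After stage 1 the state is |-x⟩; P(|-z⟩) = |⟨-z|-x⟩|² = 1/2.
After stage 2 the state is |-z⟩; P(|+x⟩) = |⟨+x|-z⟩|² = 1/2.
Joint probability = 1/2 × 1/2 × 1/2 = 0.125.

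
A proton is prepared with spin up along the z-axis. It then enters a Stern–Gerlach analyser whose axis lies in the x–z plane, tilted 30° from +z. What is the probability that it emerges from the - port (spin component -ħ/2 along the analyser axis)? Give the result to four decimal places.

0.0670

For spin-½, the probability of finding spin-up along an axis at angle θ to the initial spin direction is cos²(θ/2); spin-down is sin²(θ/2).
θ = 30°, so P = sin²(15°) ≈ 0.0670.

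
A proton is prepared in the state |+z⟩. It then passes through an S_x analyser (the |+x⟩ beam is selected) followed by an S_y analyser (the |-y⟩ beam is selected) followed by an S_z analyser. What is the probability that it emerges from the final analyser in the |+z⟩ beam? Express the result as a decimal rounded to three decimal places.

0.125

First analyser (S_x): from |+z⟩, P(|+x⟩) = 1/2.
After stage 1 the state is |+x⟩; P(|-y⟩) = |⟨-y|+x⟩|² = 1/2.
After stage 2 the state is |-y⟩; P(|+z⟩) = |⟨+z|-y⟩|² = 1/2.
Joint probability = 1/2 × 1/2 × 1/2 = 0.125.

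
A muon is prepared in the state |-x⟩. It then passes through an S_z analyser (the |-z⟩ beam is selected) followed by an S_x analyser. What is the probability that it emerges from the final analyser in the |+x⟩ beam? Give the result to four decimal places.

First analyser (S_z): from |-x⟩, P(|-z⟩) = 1/2.
After stage 1 the state is |-z⟩; P(|+x⟩) = |⟨+x|-z⟩|² = 1/2.
Joint probability = 1/2 × 1/2 = 0.2500.

0.2500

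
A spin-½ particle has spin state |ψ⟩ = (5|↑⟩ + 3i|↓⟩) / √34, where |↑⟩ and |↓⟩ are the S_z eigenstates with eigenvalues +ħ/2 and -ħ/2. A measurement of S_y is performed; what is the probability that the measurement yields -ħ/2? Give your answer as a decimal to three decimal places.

0.059

|-y⟩ = (|↑⟩ - i|↓⟩)/√2, so ⟨-y|ψ⟩ = (2) / (√2·√34).
P = |2|² / 68 = 4/68.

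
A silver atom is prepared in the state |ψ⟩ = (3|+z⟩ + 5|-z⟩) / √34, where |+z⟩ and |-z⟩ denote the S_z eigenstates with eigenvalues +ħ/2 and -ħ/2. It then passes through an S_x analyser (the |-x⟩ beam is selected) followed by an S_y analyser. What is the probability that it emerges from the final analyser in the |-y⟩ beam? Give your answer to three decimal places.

First analyser (S_x): P(|-x⟩) = |⟨-x|ψ⟩|² = 4/68.
After stage 1 the state is |-x⟩; P(|-y⟩) = |⟨-y|-x⟩|² = 1/2.
Joint probability = 4/68 × 1/2 = 0.029.

0.029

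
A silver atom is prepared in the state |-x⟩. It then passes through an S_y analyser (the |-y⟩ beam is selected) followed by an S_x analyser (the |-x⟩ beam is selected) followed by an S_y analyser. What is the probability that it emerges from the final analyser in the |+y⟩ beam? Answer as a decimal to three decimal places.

First analyser (S_y): from |-x⟩, P(|-y⟩) = 1/2.
After stage 1 the state is |-y⟩; P(|-x⟩) = |⟨-x|-y⟩|² = 1/2.
After stage 2 the state is |-x⟩; P(|+y⟩) = |⟨+y|-x⟩|² = 1/2.
Joint probability = 1/2 × 1/2 × 1/2 = 0.125.

0.125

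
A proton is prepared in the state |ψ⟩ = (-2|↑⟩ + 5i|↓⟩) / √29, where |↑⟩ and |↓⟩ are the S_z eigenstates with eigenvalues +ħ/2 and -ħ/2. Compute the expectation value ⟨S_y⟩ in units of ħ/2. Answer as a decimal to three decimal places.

⟨σ_y⟩ = 2 Im(a* b)/(|a|²+|b|²) with a = -2, b = 5i.
a* b = -10i, so ⟨σ_y⟩ = -20/29.
⟨S_y⟩ = (ħ/2)·⟨σ_y⟩.

-0.690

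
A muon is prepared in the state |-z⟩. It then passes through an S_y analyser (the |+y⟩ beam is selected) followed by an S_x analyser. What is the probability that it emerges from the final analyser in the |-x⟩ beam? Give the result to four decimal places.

0.2500

First analyser (S_y): from |-z⟩, P(|+y⟩) = 1/2.
After stage 1 the state is |+y⟩; P(|-x⟩) = |⟨-x|+y⟩|² = 1/2.
Joint probability = 1/2 × 1/2 = 0.2500.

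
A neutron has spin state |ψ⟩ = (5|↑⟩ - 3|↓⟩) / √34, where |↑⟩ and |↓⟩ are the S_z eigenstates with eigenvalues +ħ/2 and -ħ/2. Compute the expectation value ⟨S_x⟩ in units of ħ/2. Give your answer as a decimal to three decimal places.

⟨σ_x⟩ = 2 Re(a* b)/(|a|²+|b|²) with a = 5, b = -3.
a* b = -15, so ⟨σ_x⟩ = -30/34.
⟨S_x⟩ = (ħ/2)·⟨σ_x⟩.

-0.882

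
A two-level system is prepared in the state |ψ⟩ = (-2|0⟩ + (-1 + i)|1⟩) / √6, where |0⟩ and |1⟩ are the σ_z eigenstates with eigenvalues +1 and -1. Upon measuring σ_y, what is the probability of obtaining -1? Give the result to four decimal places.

|-y⟩ = (|0⟩ - i|1⟩)/√2, so ⟨-y|ψ⟩ = (-3 - i) / (√2·√6).
P = |-3 - i|² / 12 = 10/12.

0.8333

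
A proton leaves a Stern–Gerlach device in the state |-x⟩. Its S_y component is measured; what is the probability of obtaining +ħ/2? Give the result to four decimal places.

0.5000

In the S_z basis, |-x⟩ = (|+z⟩ - |-z⟩)/√2 and |+y⟩ = (|+z⟩ + i|-z⟩)/√2.
|⟨+y|-x⟩|² = 1/2.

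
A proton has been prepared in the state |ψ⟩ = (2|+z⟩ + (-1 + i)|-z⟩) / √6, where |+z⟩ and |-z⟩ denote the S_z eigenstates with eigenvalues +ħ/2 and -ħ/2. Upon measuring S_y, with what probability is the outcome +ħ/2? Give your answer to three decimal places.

0.833

|+y⟩ = (|+z⟩ + i|-z⟩)/√2, so ⟨+y|ψ⟩ = (3 + i) / (√2·√6).
P = |3 + i|² / 12 = 10/12.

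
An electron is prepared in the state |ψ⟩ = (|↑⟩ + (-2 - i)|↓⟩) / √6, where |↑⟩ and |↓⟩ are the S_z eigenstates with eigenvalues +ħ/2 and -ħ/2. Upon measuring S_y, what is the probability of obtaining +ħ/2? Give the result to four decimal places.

|+y⟩ = (|↑⟩ + i|↓⟩)/√2, so ⟨+y|ψ⟩ = (2i) / (√2·√6).
P = |2i|² / 12 = 4/12.

0.3333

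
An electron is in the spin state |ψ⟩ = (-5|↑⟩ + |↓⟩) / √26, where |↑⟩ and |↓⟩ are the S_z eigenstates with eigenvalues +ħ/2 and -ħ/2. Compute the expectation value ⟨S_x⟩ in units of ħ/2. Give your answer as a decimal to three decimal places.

⟨σ_x⟩ = 2 Re(a* b)/(|a|²+|b|²) with a = -5, b = 1.
a* b = -5, so ⟨σ_x⟩ = -10/26.
⟨S_x⟩ = (ħ/2)·⟨σ_x⟩.

-0.385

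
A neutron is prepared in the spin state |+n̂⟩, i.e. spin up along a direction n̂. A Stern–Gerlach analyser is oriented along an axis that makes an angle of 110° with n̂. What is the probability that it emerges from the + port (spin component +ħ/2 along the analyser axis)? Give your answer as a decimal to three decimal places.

For spin-½, the probability of finding spin-up along an axis at angle θ to the initial spin direction is cos²(θ/2); spin-down is sin²(θ/2).
θ = 110°, so P = cos²(55°) ≈ 0.329.

0.329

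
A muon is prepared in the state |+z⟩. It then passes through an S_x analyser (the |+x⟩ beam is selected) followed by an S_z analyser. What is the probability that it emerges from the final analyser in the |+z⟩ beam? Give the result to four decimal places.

0.2500

First analyser (S_x): from |+z⟩, P(|+x⟩) = 1/2.
After stage 1 the state is |+x⟩; P(|+z⟩) = |⟨+z|+x⟩|² = 1/2.
Joint probability = 1/2 × 1/2 = 0.2500.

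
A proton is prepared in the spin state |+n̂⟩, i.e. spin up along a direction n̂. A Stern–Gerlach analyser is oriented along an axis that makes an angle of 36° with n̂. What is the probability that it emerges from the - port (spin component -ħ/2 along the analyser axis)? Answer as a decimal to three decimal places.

For spin-½, the probability of finding spin-up along an axis at angle θ to the initial spin direction is cos²(θ/2); spin-down is sin²(θ/2).
θ = 36°, so P = sin²(18°) ≈ 0.095.

0.095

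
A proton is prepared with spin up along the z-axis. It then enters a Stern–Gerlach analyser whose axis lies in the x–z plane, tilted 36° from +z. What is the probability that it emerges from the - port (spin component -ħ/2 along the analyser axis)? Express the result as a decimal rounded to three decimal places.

For spin-½, the probability of finding spin-up along an axis at angle θ to the initial spin direction is cos²(θ/2); spin-down is sin²(θ/2).
θ = 36°, so P = sin²(18°) ≈ 0.095.

0.095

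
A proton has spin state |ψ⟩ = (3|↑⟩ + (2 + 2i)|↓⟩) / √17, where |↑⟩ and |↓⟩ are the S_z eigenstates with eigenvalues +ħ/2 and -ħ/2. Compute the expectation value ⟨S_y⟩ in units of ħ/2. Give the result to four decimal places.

0.7059

⟨σ_y⟩ = 2 Im(a* b)/(|a|²+|b|²) with a = 3, b = (2 + 2i).
a* b = (6 + 6i), so ⟨σ_y⟩ = 12/17.
⟨S_y⟩ = (ħ/2)·⟨σ_y⟩.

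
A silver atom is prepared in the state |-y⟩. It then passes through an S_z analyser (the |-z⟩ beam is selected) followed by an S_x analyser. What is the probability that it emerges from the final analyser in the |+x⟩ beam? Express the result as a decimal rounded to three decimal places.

First analyser (S_z): from |-y⟩, P(|-z⟩) = 1/2.
After stage 1 the state is |-z⟩; P(|+x⟩) = |⟨+x|-z⟩|² = 1/2.
Joint probability = 1/2 × 1/2 = 0.250.

0.250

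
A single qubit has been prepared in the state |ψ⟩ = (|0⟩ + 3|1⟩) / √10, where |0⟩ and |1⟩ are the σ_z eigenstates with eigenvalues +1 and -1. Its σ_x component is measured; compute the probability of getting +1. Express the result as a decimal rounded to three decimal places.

|+x⟩ = (|0⟩ + |1⟩)/√2, so ⟨+x|ψ⟩ = (4) / (√2·√10).
P = |4|² / 20 = 16/20.

0.800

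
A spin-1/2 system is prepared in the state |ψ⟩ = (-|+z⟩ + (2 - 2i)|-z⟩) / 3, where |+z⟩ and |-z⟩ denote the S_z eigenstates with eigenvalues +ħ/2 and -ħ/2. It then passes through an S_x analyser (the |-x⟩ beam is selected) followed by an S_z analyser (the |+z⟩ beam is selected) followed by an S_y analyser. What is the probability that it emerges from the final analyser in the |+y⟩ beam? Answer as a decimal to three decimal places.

First analyser (S_x): P(|-x⟩) = |⟨-x|ψ⟩|² = 13/18.
After stage 1 the state is |-x⟩; P(|+z⟩) = |⟨+z|-x⟩|² = 1/2.
After stage 2 the state is |+z⟩; P(|+y⟩) = |⟨+y|+z⟩|² = 1/2.
Joint probability = 13/18 × 1/2 × 1/2 = 0.181.

0.181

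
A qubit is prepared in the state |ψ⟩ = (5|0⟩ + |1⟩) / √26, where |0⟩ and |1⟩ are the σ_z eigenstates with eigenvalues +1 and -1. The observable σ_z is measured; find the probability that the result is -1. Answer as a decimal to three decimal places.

The -1 outcome corresponds to |1⟩. Its amplitude in |ψ⟩ is 1/√26.
P = |1|² / 26 = 1/26.

0.038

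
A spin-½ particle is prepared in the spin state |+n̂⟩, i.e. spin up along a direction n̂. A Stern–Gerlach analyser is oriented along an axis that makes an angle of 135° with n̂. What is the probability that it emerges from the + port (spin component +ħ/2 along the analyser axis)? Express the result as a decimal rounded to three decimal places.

0.146

For spin-½, the probability of finding spin-up along an axis at angle θ to the initial spin direction is cos²(θ/2); spin-down is sin²(θ/2).
θ = 135°, so P = cos²(67.5°) ≈ 0.146.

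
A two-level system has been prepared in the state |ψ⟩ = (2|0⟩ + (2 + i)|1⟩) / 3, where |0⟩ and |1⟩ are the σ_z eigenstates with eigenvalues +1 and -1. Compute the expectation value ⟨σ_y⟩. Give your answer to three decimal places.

⟨σ_y⟩ = 2 Im(a* b)/(|a|²+|b|²) with a = 2, b = (2 + i).
a* b = (4 + 2i), so ⟨σ_y⟩ = 4/9.

0.444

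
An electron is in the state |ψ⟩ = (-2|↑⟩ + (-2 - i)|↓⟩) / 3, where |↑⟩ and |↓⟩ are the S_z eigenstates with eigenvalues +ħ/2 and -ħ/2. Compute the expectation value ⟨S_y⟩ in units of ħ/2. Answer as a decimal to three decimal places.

0.444

⟨σ_y⟩ = 2 Im(a* b)/(|a|²+|b|²) with a = -2, b = (-2 - i).
a* b = (4 + 2i), so ⟨σ_y⟩ = 4/9.
⟨S_y⟩ = (ħ/2)·⟨σ_y⟩.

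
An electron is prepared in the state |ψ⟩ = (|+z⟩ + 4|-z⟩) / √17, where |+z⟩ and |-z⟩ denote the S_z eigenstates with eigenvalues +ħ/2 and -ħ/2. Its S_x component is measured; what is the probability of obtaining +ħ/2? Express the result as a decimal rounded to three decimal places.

0.735

|+x⟩ = (|+z⟩ + |-z⟩)/√2, so ⟨+x|ψ⟩ = (5) / (√2·√17).
P = |5|² / 34 = 25/34.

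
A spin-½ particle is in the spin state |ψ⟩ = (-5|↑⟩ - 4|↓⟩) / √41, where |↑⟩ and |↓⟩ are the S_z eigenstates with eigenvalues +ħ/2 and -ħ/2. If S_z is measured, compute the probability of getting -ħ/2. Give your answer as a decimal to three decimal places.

The -ħ/2 outcome corresponds to |↓⟩. Its amplitude in |ψ⟩ is -4/√41.
P = |-4|² / 41 = 16/41.

0.390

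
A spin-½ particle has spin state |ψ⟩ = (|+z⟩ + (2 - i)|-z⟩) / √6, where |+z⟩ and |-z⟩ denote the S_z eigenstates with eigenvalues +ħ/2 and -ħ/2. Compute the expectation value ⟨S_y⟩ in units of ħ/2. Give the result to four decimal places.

-0.3333

⟨σ_y⟩ = 2 Im(a* b)/(|a|²+|b|²) with a = 1, b = (2 - i).
a* b = (2 - i), so ⟨σ_y⟩ = -2/6.
⟨S_y⟩ = (ħ/2)·⟨σ_y⟩.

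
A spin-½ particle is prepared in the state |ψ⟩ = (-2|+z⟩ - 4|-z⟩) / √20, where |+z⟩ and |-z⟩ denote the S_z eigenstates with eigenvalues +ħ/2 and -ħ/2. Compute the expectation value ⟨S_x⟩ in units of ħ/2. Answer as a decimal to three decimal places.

⟨σ_x⟩ = 2 Re(a* b)/(|a|²+|b|²) with a = -2, b = -4.
a* b = 8, so ⟨σ_x⟩ = 16/20.
⟨S_x⟩ = (ħ/2)·⟨σ_x⟩.

0.800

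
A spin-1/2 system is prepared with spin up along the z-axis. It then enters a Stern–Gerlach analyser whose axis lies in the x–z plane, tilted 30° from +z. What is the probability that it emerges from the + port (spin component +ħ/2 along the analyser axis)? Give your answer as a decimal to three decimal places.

0.933

For spin-½, the probability of finding spin-up along an axis at angle θ to the initial spin direction is cos²(θ/2); spin-down is sin²(θ/2).
θ = 30°, so P = cos²(15°) ≈ 0.933.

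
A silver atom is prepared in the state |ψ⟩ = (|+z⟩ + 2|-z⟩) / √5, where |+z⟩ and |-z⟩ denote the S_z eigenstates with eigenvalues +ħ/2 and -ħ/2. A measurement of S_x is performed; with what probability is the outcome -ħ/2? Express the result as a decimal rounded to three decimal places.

|-x⟩ = (|+z⟩ - |-z⟩)/√2, so ⟨-x|ψ⟩ = (-1) / (√2·√5).
P = |-1|² / 10 = 1/10.

0.100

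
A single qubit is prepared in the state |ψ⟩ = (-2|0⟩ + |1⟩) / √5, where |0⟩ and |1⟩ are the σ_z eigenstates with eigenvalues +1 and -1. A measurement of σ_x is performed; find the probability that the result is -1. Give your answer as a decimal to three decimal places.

|-x⟩ = (|0⟩ - |1⟩)/√2, so ⟨-x|ψ⟩ = (-3) / (√2·√5).
P = |-3|² / 10 = 9/10.

0.900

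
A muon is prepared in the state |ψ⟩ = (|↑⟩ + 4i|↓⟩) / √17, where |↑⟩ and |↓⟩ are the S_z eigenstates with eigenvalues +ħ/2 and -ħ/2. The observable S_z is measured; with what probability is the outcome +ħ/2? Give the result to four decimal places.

The +ħ/2 outcome corresponds to |↑⟩. Its amplitude in |ψ⟩ is 1/√17.
P = |1|² / 17 = 1/17.

0.0588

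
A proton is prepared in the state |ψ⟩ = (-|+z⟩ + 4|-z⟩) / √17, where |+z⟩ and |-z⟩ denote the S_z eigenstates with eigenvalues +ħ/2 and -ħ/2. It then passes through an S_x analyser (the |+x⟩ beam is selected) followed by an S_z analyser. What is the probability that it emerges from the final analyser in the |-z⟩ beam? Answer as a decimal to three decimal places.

First analyser (S_x): P(|+x⟩) = |⟨+x|ψ⟩|² = 9/34.
After stage 1 the state is |+x⟩; P(|-z⟩) = |⟨-z|+x⟩|² = 1/2.
Joint probability = 9/34 × 1/2 = 0.132.

0.132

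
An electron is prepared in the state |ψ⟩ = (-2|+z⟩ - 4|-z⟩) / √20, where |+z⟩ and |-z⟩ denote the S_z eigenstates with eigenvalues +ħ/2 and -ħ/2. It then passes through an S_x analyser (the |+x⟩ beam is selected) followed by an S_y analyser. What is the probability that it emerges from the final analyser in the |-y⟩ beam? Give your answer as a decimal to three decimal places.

First analyser (S_x): P(|+x⟩) = |⟨+x|ψ⟩|² = 36/40.
After stage 1 the state is |+x⟩; P(|-y⟩) = |⟨-y|+x⟩|² = 1/2.
Joint probability = 36/40 × 1/2 = 0.450.

0.450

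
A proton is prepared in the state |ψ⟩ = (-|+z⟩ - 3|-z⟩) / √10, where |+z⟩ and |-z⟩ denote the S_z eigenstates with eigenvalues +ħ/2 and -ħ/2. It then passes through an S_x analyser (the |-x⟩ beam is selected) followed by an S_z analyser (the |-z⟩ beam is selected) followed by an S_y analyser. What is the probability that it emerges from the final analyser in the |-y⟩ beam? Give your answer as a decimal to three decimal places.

First analyser (S_x): P(|-x⟩) = |⟨-x|ψ⟩|² = 4/20.
After stage 1 the state is |-x⟩; P(|-z⟩) = |⟨-z|-x⟩|² = 1/2.
After stage 2 the state is |-z⟩; P(|-y⟩) = |⟨-y|-z⟩|² = 1/2.
Joint probability = 4/20 × 1/2 × 1/2 = 0.050.

0.050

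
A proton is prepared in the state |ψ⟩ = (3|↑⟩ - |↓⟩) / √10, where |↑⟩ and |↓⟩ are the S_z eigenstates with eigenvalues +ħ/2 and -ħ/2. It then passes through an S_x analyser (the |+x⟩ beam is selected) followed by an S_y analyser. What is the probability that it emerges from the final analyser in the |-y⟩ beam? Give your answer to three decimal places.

0.100

First analyser (S_x): P(|+x⟩) = |⟨+x|ψ⟩|² = 4/20.
After stage 1 the state is |+x⟩; P(|-y⟩) = |⟨-y|+x⟩|² = 1/2.
Joint probability = 4/20 × 1/2 = 0.100.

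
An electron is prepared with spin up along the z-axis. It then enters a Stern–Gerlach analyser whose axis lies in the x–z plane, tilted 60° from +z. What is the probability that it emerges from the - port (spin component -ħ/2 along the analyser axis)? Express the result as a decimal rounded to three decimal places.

For spin-½, the probability of finding spin-up along an axis at angle θ to the initial spin direction is cos²(θ/2); spin-down is sin²(θ/2).
θ = 60°, so P = sin²(30°) ≈ 0.250.

0.250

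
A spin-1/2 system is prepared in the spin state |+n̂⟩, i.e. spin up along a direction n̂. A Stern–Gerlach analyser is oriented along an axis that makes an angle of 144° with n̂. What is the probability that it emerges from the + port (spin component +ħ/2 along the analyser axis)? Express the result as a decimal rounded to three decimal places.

0.095

For spin-½, the probability of finding spin-up along an axis at angle θ to the initial spin direction is cos²(θ/2); spin-down is sin²(θ/2).
θ = 144°, so P = cos²(72°) ≈ 0.095.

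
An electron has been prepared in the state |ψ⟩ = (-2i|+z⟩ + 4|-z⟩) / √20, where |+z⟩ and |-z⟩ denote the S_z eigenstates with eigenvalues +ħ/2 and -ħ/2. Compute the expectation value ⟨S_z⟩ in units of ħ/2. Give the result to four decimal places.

-0.6000

⟨σ_z⟩ = |a|² - |b|² divided by |a|²+|b|², with a, b the |+z⟩, |-z⟩ amplitudes.
= (4 - 16)/20 = -12/20.
⟨S_z⟩ = (ħ/2)·⟨σ_z⟩.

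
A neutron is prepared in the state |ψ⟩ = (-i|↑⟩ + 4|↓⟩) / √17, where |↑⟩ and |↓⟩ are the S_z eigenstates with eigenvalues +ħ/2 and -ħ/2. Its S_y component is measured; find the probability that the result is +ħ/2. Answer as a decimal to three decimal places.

0.735

|+y⟩ = (|↑⟩ + i|↓⟩)/√2, so ⟨+y|ψ⟩ = (-5i) / (√2·√17).
P = |-5i|² / 34 = 25/34.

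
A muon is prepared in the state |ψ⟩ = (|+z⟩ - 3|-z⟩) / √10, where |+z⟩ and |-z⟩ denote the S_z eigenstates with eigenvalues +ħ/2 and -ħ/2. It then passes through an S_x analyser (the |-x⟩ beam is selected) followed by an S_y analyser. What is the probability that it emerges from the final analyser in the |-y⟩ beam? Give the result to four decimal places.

First analyser (S_x): P(|-x⟩) = |⟨-x|ψ⟩|² = 16/20.
After stage 1 the state is |-x⟩; P(|-y⟩) = |⟨-y|-x⟩|² = 1/2.
Joint probability = 16/20 × 1/2 = 0.4000.

0.4000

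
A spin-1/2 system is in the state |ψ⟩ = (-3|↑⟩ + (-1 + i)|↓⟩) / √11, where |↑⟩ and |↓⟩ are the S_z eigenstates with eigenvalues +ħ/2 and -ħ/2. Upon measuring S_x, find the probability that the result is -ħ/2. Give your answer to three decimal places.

0.227

|-x⟩ = (|↑⟩ - |↓⟩)/√2, so ⟨-x|ψ⟩ = (-2 - i) / (√2·√11).
P = |-2 - i|² / 22 = 5/22.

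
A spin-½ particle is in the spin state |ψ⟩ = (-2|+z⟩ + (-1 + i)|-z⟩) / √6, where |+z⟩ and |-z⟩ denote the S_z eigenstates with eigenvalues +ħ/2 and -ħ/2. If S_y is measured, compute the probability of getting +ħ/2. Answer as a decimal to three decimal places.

|+y⟩ = (|+z⟩ + i|-z⟩)/√2, so ⟨+y|ψ⟩ = (-1 + i) / (√2·√6).
P = |-1 + i|² / 12 = 2/12.

0.167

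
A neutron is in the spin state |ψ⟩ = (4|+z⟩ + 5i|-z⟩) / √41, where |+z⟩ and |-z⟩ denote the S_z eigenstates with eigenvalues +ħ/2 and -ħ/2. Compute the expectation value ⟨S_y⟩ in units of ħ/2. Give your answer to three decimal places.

⟨σ_y⟩ = 2 Im(a* b)/(|a|²+|b|²) with a = 4, b = 5i.
a* b = 20i, so ⟨σ_y⟩ = 40/41.
⟨S_y⟩ = (ħ/2)·⟨σ_y⟩.

0.976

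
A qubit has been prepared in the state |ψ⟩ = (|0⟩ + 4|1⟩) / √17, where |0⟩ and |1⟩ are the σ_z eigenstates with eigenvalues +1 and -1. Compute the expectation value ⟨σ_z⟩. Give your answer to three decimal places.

⟨σ_z⟩ = |a|² - |b|² divided by |a|²+|b|², with a, b the |0⟩, |1⟩ amplitudes.
= (1 - 16)/17 = -15/17.

-0.882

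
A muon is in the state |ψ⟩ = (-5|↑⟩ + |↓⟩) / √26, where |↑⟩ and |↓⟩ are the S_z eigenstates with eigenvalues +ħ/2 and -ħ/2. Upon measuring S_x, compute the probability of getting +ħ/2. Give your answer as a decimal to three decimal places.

|+x⟩ = (|↑⟩ + |↓⟩)/√2, so ⟨+x|ψ⟩ = (-4) / (√2·√26).
P = |-4|² / 52 = 16/52.

0.308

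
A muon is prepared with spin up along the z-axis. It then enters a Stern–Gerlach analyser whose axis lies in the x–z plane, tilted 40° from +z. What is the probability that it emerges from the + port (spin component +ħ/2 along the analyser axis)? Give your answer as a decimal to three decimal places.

For spin-½, the probability of finding spin-up along an axis at angle θ to the initial spin direction is cos²(θ/2); spin-down is sin²(θ/2).
θ = 40°, so P = cos²(20°) ≈ 0.883.

0.883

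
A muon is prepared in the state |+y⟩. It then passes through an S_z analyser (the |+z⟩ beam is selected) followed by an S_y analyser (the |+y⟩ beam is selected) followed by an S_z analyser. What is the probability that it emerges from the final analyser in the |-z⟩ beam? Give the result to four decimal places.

0.1250

First analyser (S_z): from |+y⟩, P(|+z⟩) = 1/2.
After stage 1 the state is |+z⟩; P(|+y⟩) = |⟨+y|+z⟩|² = 1/2.
After stage 2 the state is |+y⟩; P(|-z⟩) = |⟨-z|+y⟩|² = 1/2.
Joint probability = 1/2 × 1/2 × 1/2 = 0.1250.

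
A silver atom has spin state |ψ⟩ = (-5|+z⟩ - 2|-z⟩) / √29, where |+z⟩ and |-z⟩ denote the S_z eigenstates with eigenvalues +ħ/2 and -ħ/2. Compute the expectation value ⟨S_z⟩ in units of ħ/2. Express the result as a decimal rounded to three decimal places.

⟨σ_z⟩ = |a|² - |b|² divided by |a|²+|b|², with a, b the |+z⟩, |-z⟩ amplitudes.
= (25 - 4)/29 = 21/29.
⟨S_z⟩ = (ħ/2)·⟨σ_z⟩.

0.724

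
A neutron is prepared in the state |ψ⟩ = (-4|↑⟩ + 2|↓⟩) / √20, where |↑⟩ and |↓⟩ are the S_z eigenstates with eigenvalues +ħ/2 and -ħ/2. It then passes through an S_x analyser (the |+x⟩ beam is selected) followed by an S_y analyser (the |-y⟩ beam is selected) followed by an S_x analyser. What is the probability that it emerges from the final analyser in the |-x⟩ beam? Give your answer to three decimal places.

First analyser (S_x): P(|+x⟩) = |⟨+x|ψ⟩|² = 4/40.
After stage 1 the state is |+x⟩; P(|-y⟩) = |⟨-y|+x⟩|² = 1/2.
After stage 2 the state is |-y⟩; P(|-x⟩) = |⟨-x|-y⟩|² = 1/2.
Joint probability = 4/40 × 1/2 × 1/2 = 0.025.

0.025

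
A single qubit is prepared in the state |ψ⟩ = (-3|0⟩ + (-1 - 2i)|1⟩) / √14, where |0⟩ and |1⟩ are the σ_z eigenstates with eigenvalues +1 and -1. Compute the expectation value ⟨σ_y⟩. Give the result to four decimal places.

0.8571

⟨σ_y⟩ = 2 Im(a* b)/(|a|²+|b|²) with a = -3, b = (-1 - 2i).
a* b = (3 + 6i), so ⟨σ_y⟩ = 12/14.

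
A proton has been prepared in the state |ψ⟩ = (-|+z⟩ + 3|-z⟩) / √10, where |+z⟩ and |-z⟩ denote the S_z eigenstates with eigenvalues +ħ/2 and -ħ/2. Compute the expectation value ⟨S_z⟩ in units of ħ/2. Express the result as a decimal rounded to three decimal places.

⟨σ_z⟩ = |a|² - |b|² divided by |a|²+|b|², with a, b the |+z⟩, |-z⟩ amplitudes.
= (1 - 9)/10 = -8/10.
⟨S_z⟩ = (ħ/2)·⟨σ_z⟩.

-0.800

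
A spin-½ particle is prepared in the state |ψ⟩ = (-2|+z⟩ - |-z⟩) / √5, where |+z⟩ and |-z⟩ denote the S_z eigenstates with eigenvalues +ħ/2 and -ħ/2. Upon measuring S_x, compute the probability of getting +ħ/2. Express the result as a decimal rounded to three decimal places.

0.900

|+x⟩ = (|+z⟩ + |-z⟩)/√2, so ⟨+x|ψ⟩ = (-3) / (√2·√5).
P = |-3|² / 10 = 9/10.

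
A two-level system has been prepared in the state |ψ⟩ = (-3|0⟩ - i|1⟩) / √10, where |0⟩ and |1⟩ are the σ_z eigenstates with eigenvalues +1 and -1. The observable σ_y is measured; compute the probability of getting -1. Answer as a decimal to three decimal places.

|-y⟩ = (|0⟩ - i|1⟩)/√2, so ⟨-y|ψ⟩ = (-2) / (√2·√10).
P = |-2|² / 20 = 4/20.

0.200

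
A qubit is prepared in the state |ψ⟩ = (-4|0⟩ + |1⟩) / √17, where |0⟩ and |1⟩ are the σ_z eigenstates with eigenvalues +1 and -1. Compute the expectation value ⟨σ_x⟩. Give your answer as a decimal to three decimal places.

-0.471

⟨σ_x⟩ = 2 Re(a* b)/(|a|²+|b|²) with a = -4, b = 1.
a* b = -4, so ⟨σ_x⟩ = -8/17.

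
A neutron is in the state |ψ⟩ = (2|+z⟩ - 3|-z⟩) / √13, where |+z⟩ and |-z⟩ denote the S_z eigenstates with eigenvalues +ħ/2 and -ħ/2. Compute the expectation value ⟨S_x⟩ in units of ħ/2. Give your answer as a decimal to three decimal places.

-0.923

⟨σ_x⟩ = 2 Re(a* b)/(|a|²+|b|²) with a = 2, b = -3.
a* b = -6, so ⟨σ_x⟩ = -12/13.
⟨S_x⟩ = (ħ/2)·⟨σ_x⟩.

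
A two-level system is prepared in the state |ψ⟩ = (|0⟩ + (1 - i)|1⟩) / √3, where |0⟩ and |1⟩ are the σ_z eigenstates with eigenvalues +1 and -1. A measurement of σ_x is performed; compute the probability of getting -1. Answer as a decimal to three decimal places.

0.167

|-x⟩ = (|0⟩ - |1⟩)/√2, so ⟨-x|ψ⟩ = (i) / (√2·√3).
P = |i|² / 6 = 1/6.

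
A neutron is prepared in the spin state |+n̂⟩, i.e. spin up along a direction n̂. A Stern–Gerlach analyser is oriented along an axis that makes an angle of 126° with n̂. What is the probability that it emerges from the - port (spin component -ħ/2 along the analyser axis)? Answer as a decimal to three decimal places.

0.794

For spin-½, the probability of finding spin-up along an axis at angle θ to the initial spin direction is cos²(θ/2); spin-down is sin²(θ/2).
θ = 126°, so P = sin²(63°) ≈ 0.794.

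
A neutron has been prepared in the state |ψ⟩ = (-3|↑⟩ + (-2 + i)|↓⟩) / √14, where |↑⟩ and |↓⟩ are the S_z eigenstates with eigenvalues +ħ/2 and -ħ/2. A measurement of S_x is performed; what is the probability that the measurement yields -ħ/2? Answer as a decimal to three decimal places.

0.071

|-x⟩ = (|↑⟩ - |↓⟩)/√2, so ⟨-x|ψ⟩ = (-1 - i) / (√2·√14).
P = |-1 - i|² / 28 = 2/28.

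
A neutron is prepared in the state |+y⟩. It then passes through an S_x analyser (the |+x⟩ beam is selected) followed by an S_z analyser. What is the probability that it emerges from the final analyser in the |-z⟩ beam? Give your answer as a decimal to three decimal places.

First analyser (S_x): from |+y⟩, P(|+x⟩) = 1/2.
After stage 1 the state is |+x⟩; P(|-z⟩) = |⟨-z|+x⟩|² = 1/2.
Joint probability = 1/2 × 1/2 = 0.250.

0.250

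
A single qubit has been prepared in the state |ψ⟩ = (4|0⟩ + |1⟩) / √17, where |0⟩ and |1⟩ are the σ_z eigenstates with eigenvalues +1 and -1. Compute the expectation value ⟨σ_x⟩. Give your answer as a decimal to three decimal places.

0.471

⟨σ_x⟩ = 2 Re(a* b)/(|a|²+|b|²) with a = 4, b = 1.
a* b = 4, so ⟨σ_x⟩ = 8/17.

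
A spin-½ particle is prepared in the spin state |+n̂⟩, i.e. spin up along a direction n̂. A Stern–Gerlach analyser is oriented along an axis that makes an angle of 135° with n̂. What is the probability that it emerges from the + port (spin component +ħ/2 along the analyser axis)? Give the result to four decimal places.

For spin-½, the probability of finding spin-up along an axis at angle θ to the initial spin direction is cos²(θ/2); spin-down is sin²(θ/2).
θ = 135°, so P = cos²(67.5°) ≈ 0.1464.

0.1464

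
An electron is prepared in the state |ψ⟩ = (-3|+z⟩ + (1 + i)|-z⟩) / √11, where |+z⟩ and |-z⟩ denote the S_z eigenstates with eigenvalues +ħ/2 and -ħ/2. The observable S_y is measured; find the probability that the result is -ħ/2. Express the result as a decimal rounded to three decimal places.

|-y⟩ = (|+z⟩ - i|-z⟩)/√2, so ⟨-y|ψ⟩ = (-4 + i) / (√2·√11).
P = |-4 + i|² / 22 = 17/22.

0.773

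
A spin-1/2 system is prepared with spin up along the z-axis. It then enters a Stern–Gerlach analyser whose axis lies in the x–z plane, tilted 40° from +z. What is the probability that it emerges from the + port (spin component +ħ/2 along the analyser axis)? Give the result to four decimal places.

For spin-½, the probability of finding spin-up along an axis at angle θ to the initial spin direction is cos²(θ/2); spin-down is sin²(θ/2).
θ = 40°, so P = cos²(20°) ≈ 0.8830.

0.8830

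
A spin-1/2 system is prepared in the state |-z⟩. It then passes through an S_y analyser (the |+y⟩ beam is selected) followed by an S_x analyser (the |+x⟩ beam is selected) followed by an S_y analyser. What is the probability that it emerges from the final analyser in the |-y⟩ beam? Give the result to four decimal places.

0.1250

First analyser (S_y): from |-z⟩, P(|+y⟩) = 1/2.
After stage 1 the state is |+y⟩; P(|+x⟩) = |⟨+x|+y⟩|² = 1/2.
After stage 2 the state is |+x⟩; P(|-y⟩) = |⟨-y|+x⟩|² = 1/2.
Joint probability = 1/2 × 1/2 × 1/2 = 0.1250.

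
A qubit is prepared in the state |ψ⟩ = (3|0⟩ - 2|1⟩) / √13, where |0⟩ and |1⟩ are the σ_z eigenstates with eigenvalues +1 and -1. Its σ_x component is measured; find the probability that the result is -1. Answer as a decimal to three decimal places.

|-x⟩ = (|0⟩ - |1⟩)/√2, so ⟨-x|ψ⟩ = (5) / (√2·√13).
P = |5|² / 26 = 25/26.

0.962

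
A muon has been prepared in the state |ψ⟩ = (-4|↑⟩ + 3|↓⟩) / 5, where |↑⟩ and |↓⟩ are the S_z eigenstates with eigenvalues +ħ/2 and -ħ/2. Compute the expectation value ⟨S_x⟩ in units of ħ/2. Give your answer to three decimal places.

⟨σ_x⟩ = 2 Re(a* b)/(|a|²+|b|²) with a = -4, b = 3.
a* b = -12, so ⟨σ_x⟩ = -24/25.
⟨S_x⟩ = (ħ/2)·⟨σ_x⟩.

-0.960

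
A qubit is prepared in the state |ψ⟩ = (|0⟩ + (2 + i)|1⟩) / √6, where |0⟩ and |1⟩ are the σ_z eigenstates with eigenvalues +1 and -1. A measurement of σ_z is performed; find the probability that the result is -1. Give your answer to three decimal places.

The -1 outcome corresponds to |1⟩. Its amplitude in |ψ⟩ is (2 + i)/√6.
P = |2 + i|² / 6 = 5/6.

0.833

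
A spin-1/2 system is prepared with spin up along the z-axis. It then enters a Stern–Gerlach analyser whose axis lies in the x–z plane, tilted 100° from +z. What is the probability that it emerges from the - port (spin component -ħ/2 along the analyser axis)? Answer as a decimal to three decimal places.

For spin-½, the probability of finding spin-up along an axis at angle θ to the initial spin direction is cos²(θ/2); spin-down is sin²(θ/2).
θ = 100°, so P = sin²(50°) ≈ 0.587.

0.587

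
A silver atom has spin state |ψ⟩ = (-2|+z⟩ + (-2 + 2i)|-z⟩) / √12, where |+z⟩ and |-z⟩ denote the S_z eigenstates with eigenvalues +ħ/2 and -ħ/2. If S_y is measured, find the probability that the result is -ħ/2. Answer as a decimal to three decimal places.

0.833

|-y⟩ = (|+z⟩ - i|-z⟩)/√2, so ⟨-y|ψ⟩ = (-4 - 2i) / (√2·√12).
P = |-4 - 2i|² / 24 = 20/24.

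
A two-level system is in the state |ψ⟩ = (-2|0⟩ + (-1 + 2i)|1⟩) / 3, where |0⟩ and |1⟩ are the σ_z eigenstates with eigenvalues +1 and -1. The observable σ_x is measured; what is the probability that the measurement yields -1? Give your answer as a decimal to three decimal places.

|-x⟩ = (|0⟩ - |1⟩)/√2, so ⟨-x|ψ⟩ = (-1 - 2i) / (√2·3).
P = |-1 - 2i|² / 18 = 5/18.

0.278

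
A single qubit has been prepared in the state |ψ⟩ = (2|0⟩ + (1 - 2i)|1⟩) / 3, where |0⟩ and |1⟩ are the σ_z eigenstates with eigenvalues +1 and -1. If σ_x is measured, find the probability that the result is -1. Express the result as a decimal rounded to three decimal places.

|-x⟩ = (|0⟩ - |1⟩)/√2, so ⟨-x|ψ⟩ = (1 + 2i) / (√2·3).
P = |1 + 2i|² / 18 = 5/18.

0.278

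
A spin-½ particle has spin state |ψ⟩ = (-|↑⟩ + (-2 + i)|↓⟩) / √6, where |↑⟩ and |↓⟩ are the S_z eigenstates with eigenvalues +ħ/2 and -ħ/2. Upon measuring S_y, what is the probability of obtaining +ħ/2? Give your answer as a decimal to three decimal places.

|+y⟩ = (|↑⟩ + i|↓⟩)/√2, so ⟨+y|ψ⟩ = (2i) / (√2·√6).
P = |2i|² / 12 = 4/12.

0.333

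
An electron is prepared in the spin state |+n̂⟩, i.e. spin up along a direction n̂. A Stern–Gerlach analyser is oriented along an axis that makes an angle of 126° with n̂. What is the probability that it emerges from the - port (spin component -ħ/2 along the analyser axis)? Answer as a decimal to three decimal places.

For spin-½, the probability of finding spin-up along an axis at angle θ to the initial spin direction is cos²(θ/2); spin-down is sin²(θ/2).
θ = 126°, so P = sin²(63°) ≈ 0.794.

0.794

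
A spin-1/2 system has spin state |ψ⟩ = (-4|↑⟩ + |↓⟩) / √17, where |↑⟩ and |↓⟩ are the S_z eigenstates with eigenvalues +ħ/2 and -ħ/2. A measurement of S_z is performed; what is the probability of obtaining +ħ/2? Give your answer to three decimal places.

0.941

The +ħ/2 outcome corresponds to |↑⟩. Its amplitude in |ψ⟩ is -4/√17.
P = |-4|² / 17 = 16/17.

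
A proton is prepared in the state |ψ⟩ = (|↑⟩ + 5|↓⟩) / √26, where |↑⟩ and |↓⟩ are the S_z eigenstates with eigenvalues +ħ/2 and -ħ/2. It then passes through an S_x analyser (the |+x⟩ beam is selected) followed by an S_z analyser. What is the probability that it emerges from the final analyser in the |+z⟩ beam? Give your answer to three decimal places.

0.346

First analyser (S_x): P(|+x⟩) = |⟨+x|ψ⟩|² = 36/52.
After stage 1 the state is |+x⟩; P(|+z⟩) = |⟨+z|+x⟩|² = 1/2.
Joint probability = 36/52 × 1/2 = 0.346.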